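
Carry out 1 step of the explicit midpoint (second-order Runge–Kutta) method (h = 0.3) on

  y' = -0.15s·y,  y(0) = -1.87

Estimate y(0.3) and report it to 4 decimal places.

Midpoint: k1 = f(s_n, y_n); k2 = f(s_n + h/2, y_n + (h/2)·k1); y_{n+1} = y_n + h·k2.
s=0.000000, y=-1.870000:
  k1 = f(0.000000, -1.870000) = 0.000000
  k2 = f(0.150000, -1.870000) = 0.042075
  y ← -1.870000 + 0.3·0.042075 = -1.857378
y(0.3) ≈ -1.8574

-1.8574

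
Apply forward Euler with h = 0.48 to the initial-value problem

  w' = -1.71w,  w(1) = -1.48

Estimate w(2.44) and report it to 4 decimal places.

-0.0085

Euler: w_{n+1} = w_n + h·f(t_n, w_n).
t=1.000000, w=-1.480000: f=2.530800 → w ← -1.480000 + 0.48·2.530800 = -0.265216
t=1.480000, w=-0.265216: f=0.453519 → w ← -0.265216 + 0.48·0.453519 = -0.047527
t=1.960000, w=-0.047527: f=0.081271 → w ← -0.047527 + 0.48·0.081271 = -0.008517
w(2.44) ≈ -0.0085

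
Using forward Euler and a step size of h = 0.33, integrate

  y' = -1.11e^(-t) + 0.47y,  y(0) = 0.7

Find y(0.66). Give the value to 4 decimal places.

0.2475

Euler: y_{n+1} = y_n + h·f(t_n, y_n).
t=0.000000, y=0.700000: f=-0.781000 → y ← 0.700000 + 0.33·(-0.781000) = 0.442270
t=0.330000, y=0.442270: f=-0.590138 → y ← 0.442270 + 0.33·(-0.590138) = 0.247524
y(0.66) ≈ 0.2475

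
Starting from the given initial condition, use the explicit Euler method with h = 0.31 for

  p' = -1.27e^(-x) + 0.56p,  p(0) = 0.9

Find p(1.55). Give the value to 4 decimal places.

0.2022

Euler: p_{n+1} = p_n + h·f(x_n, p_n).
x=0.000000, p=0.900000: f=-0.766000 → p ← 0.900000 + 0.31·(-0.766000) = 0.662540
x=0.310000, p=0.662540: f=-0.560455 → p ← 0.662540 + 0.31·(-0.560455) = 0.488799
x=0.620000, p=0.488799: f=-0.409462 → p ← 0.488799 + 0.31·(-0.409462) = 0.361866
x=0.930000, p=0.361866: f=-0.298438 → p ← 0.361866 + 0.31·(-0.298438) = 0.269350
x=1.240000, p=0.269350: f=-0.216682 → p ← 0.269350 + 0.31·(-0.216682) = 0.202178
p(1.55) ≈ 0.2022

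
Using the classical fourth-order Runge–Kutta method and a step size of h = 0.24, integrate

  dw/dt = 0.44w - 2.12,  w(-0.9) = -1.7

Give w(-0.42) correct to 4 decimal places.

-3.2328

RK4: k1 = f(t_n, w_n); k2 = f(t_n + h/2, w_n + (h/2)·k1); k3 = f(t_n + h/2, w_n + (h/2)·k2); k4 = f(t_n + h, w_n + h·k3); w_{n+1} = w_n + (h/6)·(k1 + 2k2 + 2k3 + k4).
t=-0.900000, w=-1.700000:
  k1 = f(-0.900000, -1.700000) = -2.868000
  k2 = f(-0.780000, -2.044160) = -3.019430
  k3 = f(-0.780000, -2.062332) = -3.027426
  k4 = f(-0.660000, -2.426582) = -3.187696
  w ← -1.700000 + (0.24/6)·(k1 + 2k2 + 2k3 + k4) = -2.425976
t=-0.660000, w=-2.425976:
  k1 = f(-0.660000, -2.425976) = -3.187430
  k2 = f(-0.540000, -2.808468) = -3.355726
  k3 = f(-0.540000, -2.828663) = -3.364612
  k4 = f(-0.420000, -3.233483) = -3.542733
  w ← -2.425976 + (0.24/6)·(k1 + 2k2 + 2k3 + k4) = -3.232810
w(-0.42) ≈ -3.2328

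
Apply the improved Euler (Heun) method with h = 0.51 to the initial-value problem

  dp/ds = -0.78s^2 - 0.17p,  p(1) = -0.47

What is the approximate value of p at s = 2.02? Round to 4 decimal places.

-2.2035

Heun: k1 = f(s_n, p_n); k2 = f(s_n + h, p_n + h·k1); p_{n+1} = p_n + (h/2)·(k1 + k2).
s=1.000000, p=-0.470000:
  k1 = f(1.000000, -0.470000) = -0.700100
  k2 = f(1.510000, -0.827051) = -1.637879
  p ← -0.470000 + (0.51/2)·(-0.700100 + (-1.637879)) = -1.066185
s=1.510000, p=-1.066185:
  k1 = f(1.510000, -1.066185) = -1.597227
  k2 = f(2.020000, -1.880770) = -2.862981
  p ← -1.066185 + (0.51/2)·(-1.597227 + (-2.862981)) = -2.203538
p(2.02) ≈ -2.2035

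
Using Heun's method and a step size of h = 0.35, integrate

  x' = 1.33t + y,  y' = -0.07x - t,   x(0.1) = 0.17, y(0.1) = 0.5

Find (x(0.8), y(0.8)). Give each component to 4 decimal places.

0.8664, 0.1624

Heun on (x,y): k1 = f(t_n, state_n); k2 = f(t_n + h, state_n + h·k1); state_{n+1} = state_n + (h/2)·(k1 + k2).
0.100000: (0.170000, 0.500000)
  k1 = (0.633000, -0.111900)
  predictor → (0.391550, 0.460835)
  k2 = (1.059335, -0.477408)
  → (0.466159, 0.396871)
0.450000: (0.466159, 0.396871)
  k1 = (0.995371, -0.482631)
  predictor → (0.814538, 0.227950)
  k2 = (1.291950, -0.857018)
  → (0.866440, 0.162432)
(x(0.8), y(0.8)) ≈ (0.8664, 0.1624)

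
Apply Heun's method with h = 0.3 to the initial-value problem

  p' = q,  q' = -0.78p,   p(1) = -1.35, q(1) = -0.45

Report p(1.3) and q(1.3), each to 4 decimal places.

-1.4376, -0.1183

Heun on (p,q): k1 = f(s_n, state_n); k2 = f(s_n + h, state_n + h·k1); state_{n+1} = state_n + (h/2)·(k1 + k2).
1.000000: (-1.350000, -0.450000)
  k1 = (-0.450000, 1.053000)
  predictor → (-1.485000, -0.134100)
  k2 = (-0.134100, 1.158300)
  → (-1.437615, -0.118305)
(p(1.3), q(1.3)) ≈ (-1.4376, -0.1183)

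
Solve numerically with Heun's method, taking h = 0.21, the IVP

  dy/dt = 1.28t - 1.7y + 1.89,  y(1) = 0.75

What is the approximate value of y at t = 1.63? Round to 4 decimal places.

1.6590

Heun: k1 = f(t_n, y_n); k2 = f(t_n + h, y_n + h·k1); y_{n+1} = y_n + (h/2)·(k1 + k2).
t=1.000000, y=0.750000:
  k1 = f(1.000000, 0.750000) = 1.895000
  k2 = f(1.210000, 1.147950) = 1.487285
  y ← 0.750000 + (0.21/2)·(1.895000 + 1.487285) = 1.105140
t=1.210000, y=1.105140:
  k1 = f(1.210000, 1.105140) = 1.560062
  k2 = f(1.420000, 1.432753) = 1.271920
  y ← 1.105140 + (0.21/2)·(1.560062 + 1.271920) = 1.402498
t=1.420000, y=1.402498:
  k1 = f(1.420000, 1.402498) = 1.323353
  k2 = f(1.630000, 1.680402) = 1.119716
  y ← 1.402498 + (0.21/2)·(1.323353 + 1.119716) = 1.659020
y(1.63) ≈ 1.6590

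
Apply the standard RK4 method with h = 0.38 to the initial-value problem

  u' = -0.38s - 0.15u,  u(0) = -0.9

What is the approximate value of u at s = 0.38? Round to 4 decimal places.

RK4: k1 = f(s_n, u_n); k2 = f(s_n + h/2, u_n + (h/2)·k1); k3 = f(s_n + h/2, u_n + (h/2)·k2); k4 = f(s_n + h, u_n + h·k3); u_{n+1} = u_n + (h/6)·(k1 + 2k2 + 2k3 + k4).
s=0.000000, u=-0.900000:
  k1 = f(0.000000, -0.900000) = 0.135000
  k2 = f(0.190000, -0.874350) = 0.058953
  k3 = f(0.190000, -0.888799) = 0.061120
  k4 = f(0.380000, -0.876774) = -0.012884
  u ← -0.900000 + (0.38/6)·(k1 + 2k2 + 2k3 + k4) = -0.877057
u(0.38) ≈ -0.8771

-0.8771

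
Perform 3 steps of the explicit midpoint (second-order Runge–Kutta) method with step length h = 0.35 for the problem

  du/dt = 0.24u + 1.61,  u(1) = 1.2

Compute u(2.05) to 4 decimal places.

Midpoint: k1 = f(t_n, u_n); k2 = f(t_n + h/2, u_n + (h/2)·k1); u_{n+1} = u_n + h·k2.
t=1.000000, u=1.200000:
  k1 = f(1.000000, 1.200000) = 1.898000
  k2 = f(1.175000, 1.532150) = 1.977716
  u ← 1.200000 + 0.35·1.977716 = 1.892201
t=1.350000, u=1.892201:
  k1 = f(1.350000, 1.892201) = 2.064128
  k2 = f(1.525000, 2.253423) = 2.150822
  u ← 1.892201 + 0.35·2.150822 = 2.644988
t=1.700000, u=2.644988:
  k1 = f(1.700000, 2.644988) = 2.244797
  k2 = f(1.875000, 3.037828) = 2.339079
  u ← 2.644988 + 0.35·2.339079 = 3.463666
u(2.05) ≈ 3.4637

3.4637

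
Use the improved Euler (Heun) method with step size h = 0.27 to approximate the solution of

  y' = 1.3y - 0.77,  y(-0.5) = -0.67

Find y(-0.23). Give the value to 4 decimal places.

Heun: k1 = f(t_n, y_n); k2 = f(t_n + h, y_n + h·k1); y_{n+1} = y_n + (h/2)·(k1 + k2).
t=-0.500000, y=-0.670000:
  k1 = f(-0.500000, -0.670000) = -1.641000
  k2 = f(-0.230000, -1.113070) = -2.216991
  y ← -0.670000 + (0.27/2)·(-1.641000 + (-2.216991)) = -1.190829
y(-0.23) ≈ -1.1908

-1.1908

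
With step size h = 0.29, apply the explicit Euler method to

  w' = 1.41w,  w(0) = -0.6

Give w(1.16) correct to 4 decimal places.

Euler: w_{n+1} = w_n + h·f(t_n, w_n).
t=0.000000, w=-0.600000: f=-0.846000 → w ← -0.600000 + 0.29·(-0.846000) = -0.845340
t=0.290000, w=-0.845340: f=-1.191929 → w ← -0.845340 + 0.29·(-1.191929) = -1.191000
t=0.580000, w=-1.191000: f=-1.679309 → w ← -1.191000 + 0.29·(-1.679309) = -1.677999
t=0.870000, w=-1.677999: f=-2.365979 → w ← -1.677999 + 0.29·(-2.365979) = -2.364133
w(1.16) ≈ -2.3641

-2.3641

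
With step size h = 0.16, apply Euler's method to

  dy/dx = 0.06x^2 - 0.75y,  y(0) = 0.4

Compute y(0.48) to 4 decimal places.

Euler: y_{n+1} = y_n + h·f(x_n, y_n).
x=0.000000, y=0.400000: f=-0.300000 → y ← 0.400000 + 0.16·(-0.300000) = 0.352000
x=0.160000, y=0.352000: f=-0.262464 → y ← 0.352000 + 0.16·(-0.262464) = 0.310006
x=0.320000, y=0.310006: f=-0.226360 → y ← 0.310006 + 0.16·(-0.226360) = 0.273788
y(0.48) ≈ 0.2738

0.2738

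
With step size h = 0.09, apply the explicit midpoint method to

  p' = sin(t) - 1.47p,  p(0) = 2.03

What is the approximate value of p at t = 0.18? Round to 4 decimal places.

1.5745

Midpoint: k1 = f(t_n, p_n); k2 = f(t_n + h/2, p_n + (h/2)·k1); p_{n+1} = p_n + h·k2.
t=0.000000, p=2.030000:
  k1 = f(0.000000, 2.030000) = -2.984100
  k2 = f(0.045000, 1.895715) = -2.741717
  p ← 2.030000 + 0.09·(-2.741717) = 1.783245
t=0.090000, p=1.783245:
  k1 = f(0.090000, 1.783245) = -2.531492
  k2 = f(0.135000, 1.669328) = -2.319322
  p ← 1.783245 + 0.09·(-2.319322) = 1.574506
p(0.18) ≈ 1.5745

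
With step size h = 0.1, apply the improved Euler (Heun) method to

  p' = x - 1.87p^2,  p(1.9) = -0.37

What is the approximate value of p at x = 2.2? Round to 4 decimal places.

0.2203

Heun: k1 = f(x_n, p_n); k2 = f(x_n + h, p_n + h·k1); p_{n+1} = p_n + (h/2)·(k1 + k2).
x=1.900000, p=-0.370000:
  k1 = f(1.900000, -0.370000) = 1.643997
  k2 = f(2.000000, -0.205600) = 1.920952
  p ← -0.370000 + (0.1/2)·(1.643997 + 1.920952) = -0.191753
x=2.000000, p=-0.191753:
  k1 = f(2.000000, -0.191753) = 1.931242
  k2 = f(2.100000, 0.001372) = 2.099996
  p ← -0.191753 + (0.1/2)·(1.931242 + 2.099996) = 0.009809
x=2.100000, p=0.009809:
  k1 = f(2.100000, 0.009809) = 2.099820
  k2 = f(2.200000, 0.219791) = 2.109664
  p ← 0.009809 + (0.1/2)·(2.099820 + 2.109664) = 0.220284
p(2.2) ≈ 0.2203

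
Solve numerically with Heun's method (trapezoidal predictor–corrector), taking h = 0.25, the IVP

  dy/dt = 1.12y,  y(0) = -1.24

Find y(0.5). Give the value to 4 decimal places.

-2.1580

Heun: k1 = f(t_n, y_n); k2 = f(t_n + h, y_n + h·k1); y_{n+1} = y_n + (h/2)·(k1 + k2).
t=0.000000, y=-1.240000:
  k1 = f(0.000000, -1.240000) = -1.388800
  k2 = f(0.250000, -1.587200) = -1.777664
  y ← -1.240000 + (0.25/2)·(-1.388800 + (-1.777664)) = -1.635808
t=0.250000, y=-1.635808:
  k1 = f(0.250000, -1.635808) = -1.832105
  k2 = f(0.500000, -2.093834) = -2.345094
  y ← -1.635808 + (0.25/2)·(-1.832105 + (-2.345094)) = -2.157958
y(0.5) ≈ -2.1580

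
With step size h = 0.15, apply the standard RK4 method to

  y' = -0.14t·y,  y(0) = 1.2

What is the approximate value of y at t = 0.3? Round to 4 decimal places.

1.1925

RK4: k1 = f(t_n, y_n); k2 = f(t_n + h/2, y_n + (h/2)·k1); k3 = f(t_n + h/2, y_n + (h/2)·k2); k4 = f(t_n + h, y_n + h·k3); y_{n+1} = y_n + (h/6)·(k1 + 2k2 + 2k3 + k4).
t=0.000000, y=1.200000:
  k1 = f(0.000000, 1.200000) = 0.000000
  k2 = f(0.075000, 1.200000) = -0.012600
  k3 = f(0.075000, 1.199055) = -0.012590
  k4 = f(0.150000, 1.198111) = -0.025160
  y ← 1.200000 + (0.15/6)·(k1 + 2k2 + 2k3 + k4) = 1.198111
t=0.150000, y=1.198111:
  k1 = f(0.150000, 1.198111) = -0.025160
  k2 = f(0.225000, 1.196224) = -0.037681
  k3 = f(0.225000, 1.195285) = -0.037651
  k4 = f(0.300000, 1.192464) = -0.050083
  y ← 1.198111 + (0.15/6)·(k1 + 2k2 + 2k3 + k4) = 1.192464
y(0.3) ≈ 1.1925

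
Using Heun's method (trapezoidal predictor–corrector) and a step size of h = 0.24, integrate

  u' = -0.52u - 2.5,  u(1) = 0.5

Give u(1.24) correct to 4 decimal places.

-0.1211

Heun: k1 = f(x_n, u_n); k2 = f(x_n + h, u_n + h·k1); u_{n+1} = u_n + (h/2)·(k1 + k2).
x=1.000000, u=0.500000:
  k1 = f(1.000000, 0.500000) = -2.760000
  k2 = f(1.240000, -0.162400) = -2.415552
  u ← 0.500000 + (0.24/2)·(-2.760000 + (-2.415552)) = -0.121066
u(1.24) ≈ -0.1211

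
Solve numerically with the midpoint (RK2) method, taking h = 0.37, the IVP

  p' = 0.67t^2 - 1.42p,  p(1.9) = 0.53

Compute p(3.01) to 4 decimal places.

Midpoint: k1 = f(t_n, p_n); k2 = f(t_n + h/2, p_n + (h/2)·k1); p_{n+1} = p_n + h·k2.
t=1.900000, p=0.530000:
  k1 = f(1.900000, 0.530000) = 1.666100
  k2 = f(2.085000, 0.838229) = 1.722356
  p ← 0.530000 + 0.37·1.722356 = 1.167272
t=2.270000, p=1.167272:
  k1 = f(2.270000, 1.167272) = 1.794917
  k2 = f(2.455000, 1.499331) = 1.909056
  p ← 1.167272 + 0.37·1.909056 = 1.873623
t=2.640000, p=1.873623:
  k1 = f(2.640000, 1.873623) = 2.009088
  k2 = f(2.825000, 2.245304) = 2.158687
  p ← 1.873623 + 0.37·2.158687 = 2.672337
p(3.01) ≈ 2.6723

2.6723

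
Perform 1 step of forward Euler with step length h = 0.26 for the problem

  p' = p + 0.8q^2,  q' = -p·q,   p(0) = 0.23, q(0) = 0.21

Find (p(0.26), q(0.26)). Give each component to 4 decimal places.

0.2990, 0.1974

Euler on (p,q): p_{n+1} = p_n + h·p', q_{n+1} = q_n + h·q'.
0.000000: (0.230000, 0.210000); f=(0.265280, -0.048300) → (0.298973, 0.197442)
(p(0.26), q(0.26)) ≈ (0.2990, 0.1974)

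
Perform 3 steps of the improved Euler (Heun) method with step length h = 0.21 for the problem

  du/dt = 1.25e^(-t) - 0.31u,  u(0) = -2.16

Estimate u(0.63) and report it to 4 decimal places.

-1.2514

Heun: k1 = f(t_n, u_n); k2 = f(t_n + h, u_n + h·k1); u_{n+1} = u_n + (h/2)·(k1 + k2).
t=0.000000, u=-2.160000:
  k1 = f(0.000000, -2.160000) = 1.919600
  k2 = f(0.210000, -1.756884) = 1.557864
  u ← -2.160000 + (0.21/2)·(1.919600 + 1.557864) = -1.794866
t=0.210000, u=-1.794866:
  k1 = f(0.210000, -1.794866) = 1.569639
  k2 = f(0.420000, -1.465242) = 1.275534
  u ← -1.794866 + (0.21/2)·(1.569639 + 1.275534) = -1.496123
t=0.420000, u=-1.496123:
  k1 = f(0.420000, -1.496123) = 1.285107
  k2 = f(0.630000, -1.226251) = 1.045877
  u ← -1.496123 + (0.21/2)·(1.285107 + 1.045877) = -1.251370
u(0.63) ≈ -1.2514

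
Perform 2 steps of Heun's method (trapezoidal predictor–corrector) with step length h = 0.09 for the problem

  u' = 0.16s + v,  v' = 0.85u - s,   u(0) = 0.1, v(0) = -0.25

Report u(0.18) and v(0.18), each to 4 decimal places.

Heun on (u,v): k1 = f(s_n, state_n); k2 = f(s_n + h, state_n + h·k1); state_{n+1} = state_n + (h/2)·(k1 + k2).
0.000000: (0.100000, -0.250000)
  k1 = (-0.250000, 0.085000)
  predictor → (0.077500, -0.242350)
  k2 = (-0.227950, -0.024125)
  → (0.078492, -0.247261)
0.090000: (0.078492, -0.247261)
  k1 = (-0.232861, -0.023282)
  predictor → (0.057535, -0.249356)
  k2 = (-0.220556, -0.131095)
  → (0.058089, -0.254208)
(u(0.18), v(0.18)) ≈ (0.0581, -0.2542)

0.0581, -0.2542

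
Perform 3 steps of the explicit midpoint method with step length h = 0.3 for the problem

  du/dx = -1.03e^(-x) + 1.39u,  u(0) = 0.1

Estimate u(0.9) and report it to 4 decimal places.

-0.9565

Midpoint: k1 = f(x_n, u_n); k2 = f(x_n + h/2, u_n + (h/2)·k1); u_{n+1} = u_n + h·k2.
x=0.000000, u=0.100000:
  k1 = f(0.000000, 0.100000) = -0.891000
  k2 = f(0.150000, -0.033650) = -0.933303
  u ← 0.100000 + 0.3·(-0.933303) = -0.179991
x=0.300000, u=-0.179991:
  k1 = f(0.300000, -0.179991) = -1.013230
  k2 = f(0.450000, -0.331975) = -1.118203
  u ← -0.179991 + 0.3·(-1.118203) = -0.515452
x=0.600000, u=-0.515452:
  k1 = f(0.600000, -0.515452) = -1.281754
  k2 = f(0.750000, -0.707715) = -1.470261
  u ← -0.515452 + 0.3·(-1.470261) = -0.956530
u(0.9) ≈ -0.9565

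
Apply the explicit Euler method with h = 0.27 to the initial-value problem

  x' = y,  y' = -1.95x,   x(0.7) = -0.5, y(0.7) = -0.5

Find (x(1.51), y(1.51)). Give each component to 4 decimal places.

Euler on (x,y): x_{n+1} = x_n + h·x', y_{n+1} = y_n + h·y'.
0.700000: (-0.500000, -0.500000); f=(-0.500000, 0.975000) → (-0.635000, -0.236750)
0.970000: (-0.635000, -0.236750); f=(-0.236750, 1.238250) → (-0.698923, 0.097578)
1.240000: (-0.698923, 0.097578); f=(0.097578, 1.362899) → (-0.672577, 0.465560)
(x(1.51), y(1.51)) ≈ (-0.6726, 0.4656)

-0.6726, 0.4656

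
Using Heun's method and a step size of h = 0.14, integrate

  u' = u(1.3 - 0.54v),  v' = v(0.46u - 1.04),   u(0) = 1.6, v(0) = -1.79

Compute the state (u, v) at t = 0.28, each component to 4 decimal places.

2.9735, -1.7729

Heun on (u,v): k1 = f(t_n, state_n); k2 = f(t_n + h, state_n + h·k1); state_{n+1} = state_n + (h/2)·(k1 + k2).
0.000000: (1.600000, -1.790000)
  k1 = (3.626560, 0.544160)
  predictor → (2.107718, -1.713818)
  k2 = (4.690646, 0.120738)
  → (2.182204, -1.743457)
0.140000: (2.182204, -1.743457)
  k1 = (4.891339, 0.063089)
  predictor → (2.866992, -1.734625)
  k2 = (6.412593, -0.483642)
  → (2.973480, -1.772896)
(u(0.28), v(0.28)) ≈ (2.9735, -1.7729)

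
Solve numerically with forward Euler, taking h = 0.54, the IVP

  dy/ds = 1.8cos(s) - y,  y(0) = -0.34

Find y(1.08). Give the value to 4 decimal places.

1.2089

Euler: y_{n+1} = y_n + h·f(s_n, y_n).
s=0.000000, y=-0.340000: f=2.140000 → y ← -0.340000 + 0.54·2.140000 = 0.815600
s=0.540000, y=0.815600: f=0.728276 → y ← 0.815600 + 0.54·0.728276 = 1.208869
y(1.08) ≈ 1.2089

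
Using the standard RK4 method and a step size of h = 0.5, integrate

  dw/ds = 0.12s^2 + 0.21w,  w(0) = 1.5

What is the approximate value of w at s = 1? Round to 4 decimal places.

RK4: k1 = f(s_n, w_n); k2 = f(s_n + h/2, w_n + (h/2)·k1); k3 = f(s_n + h/2, w_n + (h/2)·k2); k4 = f(s_n + h, w_n + h·k3); w_{n+1} = w_n + (h/6)·(k1 + 2k2 + 2k3 + k4).
s=0.000000, w=1.500000:
  k1 = f(0.000000, 1.500000) = 0.315000
  k2 = f(0.250000, 1.578750) = 0.339037
  k3 = f(0.250000, 1.584759) = 0.340299
  k4 = f(0.500000, 1.670150) = 0.380731
  w ← 1.500000 + (0.5/6)·(k1 + 2k2 + 2k3 + k4) = 1.671200
s=0.500000, w=1.671200:
  k1 = f(0.500000, 1.671200) = 0.380952
  k2 = f(0.750000, 1.766438) = 0.438452
  k3 = f(0.750000, 1.780813) = 0.441471
  k4 = f(1.000000, 1.891936) = 0.517307
  w ← 1.671200 + (0.5/6)·(k1 + 2k2 + 2k3 + k4) = 1.892709
w(1) ≈ 1.8927

1.8927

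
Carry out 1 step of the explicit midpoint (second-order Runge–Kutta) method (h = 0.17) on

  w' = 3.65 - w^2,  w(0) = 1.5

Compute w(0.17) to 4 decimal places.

1.6749

Midpoint: k1 = f(t_n, w_n); k2 = f(t_n + h/2, w_n + (h/2)·k1); w_{n+1} = w_n + h·k2.
t=0.000000, w=1.500000:
  k1 = f(0.000000, 1.500000) = 1.400000
  k2 = f(0.085000, 1.619000) = 1.028839
  w ← 1.500000 + 0.17·1.028839 = 1.674903
w(0.17) ≈ 1.6749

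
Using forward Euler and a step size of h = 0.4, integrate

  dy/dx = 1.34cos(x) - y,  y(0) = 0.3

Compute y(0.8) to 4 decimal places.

Euler: y_{n+1} = y_n + h·f(x_n, y_n).
x=0.000000, y=0.300000: f=1.040000 → y ← 0.300000 + 0.4·1.040000 = 0.716000
x=0.400000, y=0.716000: f=0.518222 → y ← 0.716000 + 0.4·0.518222 = 0.923289
y(0.8) ≈ 0.9233

0.9233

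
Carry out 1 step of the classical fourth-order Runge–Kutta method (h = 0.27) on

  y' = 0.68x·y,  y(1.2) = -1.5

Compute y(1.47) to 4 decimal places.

-1.9166

RK4: k1 = f(x_n, y_n); k2 = f(x_n + h/2, y_n + (h/2)·k1); k3 = f(x_n + h/2, y_n + (h/2)·k2); k4 = f(x_n + h, y_n + h·k3); y_{n+1} = y_n + (h/6)·(k1 + 2k2 + 2k3 + k4).
x=1.200000, y=-1.500000:
  k1 = f(1.200000, -1.500000) = -1.224000
  k2 = f(1.335000, -1.665240) = -1.511705
  k3 = f(1.335000, -1.704080) = -1.546964
  k4 = f(1.470000, -1.917680) = -1.916913
  y ← -1.500000 + (0.27/6)·(k1 + 2k2 + 2k3 + k4) = -1.916621
y(1.47) ≈ -1.9166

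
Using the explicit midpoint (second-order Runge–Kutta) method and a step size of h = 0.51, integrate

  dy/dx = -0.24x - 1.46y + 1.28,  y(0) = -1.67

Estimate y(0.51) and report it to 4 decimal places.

-0.5109

Midpoint: k1 = f(x_n, y_n); k2 = f(x_n + h/2, y_n + (h/2)·k1); y_{n+1} = y_n + h·k2.
x=0.000000, y=-1.670000:
  k1 = f(0.000000, -1.670000) = 3.718200
  k2 = f(0.255000, -0.721859) = 2.272714
  y ← -1.670000 + 0.51·2.272714 = -0.510916
y(0.51) ≈ -0.5109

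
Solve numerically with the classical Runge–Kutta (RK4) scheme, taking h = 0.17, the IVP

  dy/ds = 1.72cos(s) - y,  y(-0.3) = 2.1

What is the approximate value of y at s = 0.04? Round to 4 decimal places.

1.9845

RK4: k1 = f(s_n, y_n); k2 = f(s_n + h/2, y_n + (h/2)·k1); k3 = f(s_n + h/2, y_n + (h/2)·k2); k4 = f(s_n + h, y_n + h·k3); y_{n+1} = y_n + (h/6)·(k1 + 2k2 + 2k3 + k4).
s=-0.300000, y=2.100000:
  k1 = f(-0.300000, 2.100000) = -0.456821
  k2 = f(-0.215000, 2.061170) = -0.380771
  k3 = f(-0.215000, 2.067634) = -0.387235
  k4 = f(-0.130000, 2.034170) = -0.328684
  y ← 2.100000 + (0.17/6)·(k1 + 2k2 + 2k3 + k4) = 2.034224
s=-0.130000, y=2.034224:
  k1 = f(-0.130000, 2.034224) = -0.328737
  k2 = f(-0.045000, 2.006281) = -0.288022
  k3 = f(-0.045000, 2.009742) = -0.291483
  k4 = f(0.040000, 1.984672) = -0.266047
  y ← 2.034224 + (0.17/6)·(k1 + 2k2 + 2k3 + k4) = 1.984533
y(0.04) ≈ 1.9845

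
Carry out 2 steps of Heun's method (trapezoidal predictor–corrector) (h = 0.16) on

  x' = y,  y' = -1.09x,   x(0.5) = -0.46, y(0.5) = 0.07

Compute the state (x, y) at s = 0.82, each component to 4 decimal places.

-0.4123, 0.2243

Heun on (x,y): k1 = f(s_n, state_n); k2 = f(s_n + h, state_n + h·k1); state_{n+1} = state_n + (h/2)·(k1 + k2).
0.500000: (-0.460000, 0.070000)
  k1 = (0.070000, 0.501400)
  predictor → (-0.448800, 0.150224)
  k2 = (0.150224, 0.489192)
  → (-0.442382, 0.149247)
0.660000: (-0.442382, 0.149247)
  k1 = (0.149247, 0.482196)
  predictor → (-0.418503, 0.226399)
  k2 = (0.226399, 0.456168)
  → (-0.412330, 0.224316)
(x(0.82), y(0.82)) ≈ (-0.4123, 0.2243)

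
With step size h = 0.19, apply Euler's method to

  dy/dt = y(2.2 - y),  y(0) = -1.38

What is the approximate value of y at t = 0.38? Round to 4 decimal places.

Euler: y_{n+1} = y_n + h·f(t_n, y_n).
t=0.000000, y=-1.380000: f=-4.940400 → y ← -1.380000 + 0.19·(-4.940400) = -2.318676
t=0.190000, y=-2.318676: f=-10.477346 → y ← -2.318676 + 0.19·(-10.477346) = -4.309372
y(0.38) ≈ -4.3094

-4.3094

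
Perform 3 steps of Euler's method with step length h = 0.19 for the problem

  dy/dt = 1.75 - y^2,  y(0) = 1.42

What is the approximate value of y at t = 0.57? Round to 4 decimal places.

Euler: y_{n+1} = y_n + h·f(t_n, y_n).
t=0.000000, y=1.420000: f=-0.266400 → y ← 1.420000 + 0.19·(-0.266400) = 1.369384
t=0.190000, y=1.369384: f=-0.125213 → y ← 1.369384 + 0.19·(-0.125213) = 1.345594
t=0.380000, y=1.345594: f=-0.060622 → y ← 1.345594 + 0.19·(-0.060622) = 1.334075
y(0.57) ≈ 1.3341

1.3341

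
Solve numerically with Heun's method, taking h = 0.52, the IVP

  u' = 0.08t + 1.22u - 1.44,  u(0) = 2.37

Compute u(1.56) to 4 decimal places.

8.7151

Heun: k1 = f(t_n, u_n); k2 = f(t_n + h, u_n + h·k1); u_{n+1} = u_n + (h/2)·(k1 + k2).
t=0.000000, u=2.370000:
  k1 = f(0.000000, 2.370000) = 1.451400
  k2 = f(0.520000, 3.124728) = 2.413768
  u ← 2.370000 + (0.52/2)·(1.451400 + 2.413768) = 3.374944
t=0.520000, u=3.374944:
  k1 = f(0.520000, 3.374944) = 2.719031
  k2 = f(1.040000, 4.788840) = 4.485585
  u ← 3.374944 + (0.52/2)·(2.719031 + 4.485585) = 5.248144
t=1.040000, u=5.248144:
  k1 = f(1.040000, 5.248144) = 5.045936
  k2 = f(1.560000, 7.872030) = 8.288677
  u ← 5.248144 + (0.52/2)·(5.045936 + 8.288677) = 8.715143
u(1.56) ≈ 8.7151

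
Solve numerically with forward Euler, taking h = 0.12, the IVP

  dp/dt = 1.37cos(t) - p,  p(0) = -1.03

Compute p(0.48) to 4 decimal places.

-0.0849

Euler: p_{n+1} = p_n + h·f(t_n, p_n).
t=0.000000, p=-1.030000: f=2.400000 → p ← -1.030000 + 0.12·2.400000 = -0.742000
t=0.120000, p=-0.742000: f=2.102148 → p ← -0.742000 + 0.12·2.102148 = -0.489742
t=0.240000, p=-0.489742: f=1.820475 → p ← -0.489742 + 0.12·1.820475 = -0.271285
t=0.360000, p=-0.271285: f=1.553464 → p ← -0.271285 + 0.12·1.553464 = -0.084870
p(0.48) ≈ -0.0849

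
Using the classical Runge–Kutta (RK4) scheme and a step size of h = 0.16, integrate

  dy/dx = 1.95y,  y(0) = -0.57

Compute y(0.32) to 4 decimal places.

RK4: k1 = f(x_n, y_n); k2 = f(x_n + h/2, y_n + (h/2)·k1); k3 = f(x_n + h/2, y_n + (h/2)·k2); k4 = f(x_n + h, y_n + h·k3); y_{n+1} = y_n + (h/6)·(k1 + 2k2 + 2k3 + k4).
x=0.000000, y=-0.570000:
  k1 = f(0.000000, -0.570000) = -1.111500
  k2 = f(0.080000, -0.658920) = -1.284894
  k3 = f(0.080000, -0.672792) = -1.311943
  k4 = f(0.160000, -0.779911) = -1.520826
  y ← -0.570000 + (0.16/6)·(k1 + 2k2 + 2k3 + k4) = -0.778693
x=0.160000, y=-0.778693:
  k1 = f(0.160000, -0.778693) = -1.518452
  k2 = f(0.240000, -0.900170) = -1.755331
  k3 = f(0.240000, -0.919120) = -1.792284
  k4 = f(0.320000, -1.065459) = -2.077645
  y ← -0.778693 + (0.16/6)·(k1 + 2k2 + 2k3 + k4) = -1.063795
y(0.32) ≈ -1.0638

-1.0638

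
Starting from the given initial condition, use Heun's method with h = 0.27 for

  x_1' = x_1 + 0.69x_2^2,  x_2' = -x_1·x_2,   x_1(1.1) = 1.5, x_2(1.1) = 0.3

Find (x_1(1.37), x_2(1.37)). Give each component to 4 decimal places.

Heun on (x_1,x_2): k1 = f(t_n, state_n); k2 = f(t_n + h, state_n + h·k1); state_{n+1} = state_n + (h/2)·(k1 + k2).
1.100000: (1.500000, 0.300000)
  k1 = (1.562100, -0.450000)
  predictor → (1.921767, 0.178500)
  k2 = (1.943752, -0.343035)
  → (1.973290, 0.192940)
(x_1(1.37), x_2(1.37)) ≈ (1.9733, 0.1929)

1.9733, 0.1929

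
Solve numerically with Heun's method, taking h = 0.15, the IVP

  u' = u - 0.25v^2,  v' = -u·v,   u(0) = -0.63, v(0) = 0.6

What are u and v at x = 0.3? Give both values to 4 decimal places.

Heun on (u,v): k1 = f(x_n, state_n); k2 = f(x_n + h, state_n + h·k1); state_{n+1} = state_n + (h/2)·(k1 + k2).
0.000000: (-0.630000, 0.600000)
  k1 = (-0.720000, 0.378000)
  predictor → (-0.738000, 0.656700)
  k2 = (-0.845814, 0.484645)
  → (-0.747436, 0.664698)
0.150000: (-0.747436, 0.664698)
  k1 = (-0.857892, 0.496819)
  predictor → (-0.876120, 0.739221)
  k2 = (-1.012732, 0.647646)
  → (-0.887733, 0.750533)
(u(0.3), v(0.3)) ≈ (-0.8877, 0.7505)

-0.8877, 0.7505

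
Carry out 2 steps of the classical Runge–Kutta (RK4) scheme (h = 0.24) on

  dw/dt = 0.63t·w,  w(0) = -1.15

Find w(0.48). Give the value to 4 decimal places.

RK4: k1 = f(t_n, w_n); k2 = f(t_n + h/2, w_n + (h/2)·k1); k3 = f(t_n + h/2, w_n + (h/2)·k2); k4 = f(t_n + h, w_n + h·k3); w_{n+1} = w_n + (h/6)·(k1 + 2k2 + 2k3 + k4).
t=0.000000, w=-1.150000:
  k1 = f(0.000000, -1.150000) = 0.000000
  k2 = f(0.120000, -1.150000) = -0.086940
  k3 = f(0.120000, -1.160433) = -0.087729
  k4 = f(0.240000, -1.171055) = -0.177063
  w ← -1.150000 + (0.24/6)·(k1 + 2k2 + 2k3 + k4) = -1.171056
t=0.240000, w=-1.171056:
  k1 = f(0.240000, -1.171056) = -0.177064
  k2 = f(0.360000, -1.192304) = -0.270414
  k3 = f(0.360000, -1.203506) = -0.272955
  k4 = f(0.480000, -1.236565) = -0.373937
  w ← -1.171056 + (0.24/6)·(k1 + 2k2 + 2k3 + k4) = -1.236566
w(0.48) ≈ -1.2366

-1.2366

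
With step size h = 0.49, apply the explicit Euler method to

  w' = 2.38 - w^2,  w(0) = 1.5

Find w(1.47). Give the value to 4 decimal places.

Euler: w_{n+1} = w_n + h·f(x_n, w_n).
x=0.000000, w=1.500000: f=0.130000 → w ← 1.500000 + 0.49·0.130000 = 1.563700
x=0.490000, w=1.563700: f=-0.065158 → w ← 1.563700 + 0.49·(-0.065158) = 1.531773
x=0.980000, w=1.531773: f=0.033672 → w ← 1.531773 + 0.49·0.033672 = 1.548272
w(1.47) ≈ 1.5483

1.5483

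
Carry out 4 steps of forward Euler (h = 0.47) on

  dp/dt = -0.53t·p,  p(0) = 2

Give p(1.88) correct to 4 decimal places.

Euler: p_{n+1} = p_n + h·f(t_n, p_n).
t=0.000000, p=2.000000: f=0.000000 → p ← 2.000000 + 0.47·0.000000 = 2.000000
t=0.470000, p=2.000000: f=-0.498200 → p ← 2.000000 + 0.47·(-0.498200) = 1.765846
t=0.940000, p=1.765846: f=-0.879744 → p ← 1.765846 + 0.47·(-0.879744) = 1.352366
t=1.410000, p=1.352366: f=-1.010623 → p ← 1.352366 + 0.47·(-1.010623) = 0.877373
p(1.88) ≈ 0.8774

0.8774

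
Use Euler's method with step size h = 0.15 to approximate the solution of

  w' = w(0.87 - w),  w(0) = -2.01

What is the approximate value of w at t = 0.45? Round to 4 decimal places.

Euler: w_{n+1} = w_n + h·f(t_n, w_n).
t=0.000000, w=-2.010000: f=-5.788800 → w ← -2.010000 + 0.15·(-5.788800) = -2.878320
t=0.150000, w=-2.878320: f=-10.788864 → w ← -2.878320 + 0.15·(-10.788864) = -4.496650
t=0.300000, w=-4.496650: f=-24.131943 → w ← -4.496650 + 0.15·(-24.131943) = -8.116441
w(0.45) ≈ -8.1164

-8.1164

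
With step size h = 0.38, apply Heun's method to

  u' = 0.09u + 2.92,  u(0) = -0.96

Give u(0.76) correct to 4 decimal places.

1.2685

Heun: k1 = f(x_n, u_n); k2 = f(x_n + h, u_n + h·k1); u_{n+1} = u_n + (h/2)·(k1 + k2).
x=0.000000, u=-0.960000:
  k1 = f(0.000000, -0.960000) = 2.833600
  k2 = f(0.380000, 0.116768) = 2.930509
  u ← -0.960000 + (0.38/2)·(2.833600 + 2.930509) = 0.135181
x=0.380000, u=0.135181:
  k1 = f(0.380000, 0.135181) = 2.932166
  k2 = f(0.760000, 1.249404) = 3.032446
  u ← 0.135181 + (0.38/2)·(2.932166 + 3.032446) = 1.268457
u(0.76) ≈ 1.2685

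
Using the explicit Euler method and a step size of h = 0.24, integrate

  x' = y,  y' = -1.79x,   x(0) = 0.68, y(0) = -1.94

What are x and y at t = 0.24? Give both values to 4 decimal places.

0.2144, -2.2321

Euler on (x,y): x_{n+1} = x_n + h·x', y_{n+1} = y_n + h·y'.
0.000000: (0.680000, -1.940000); f=(-1.940000, -1.217200) → (0.214400, -2.232128)
(x(0.24), y(0.24)) ≈ (0.2144, -2.2321)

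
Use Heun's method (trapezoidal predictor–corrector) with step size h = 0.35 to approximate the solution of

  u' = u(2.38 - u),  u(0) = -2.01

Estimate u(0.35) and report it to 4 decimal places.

-10.2265

Heun: k1 = f(x_n, u_n); k2 = f(x_n + h, u_n + h·k1); u_{n+1} = u_n + (h/2)·(k1 + k2).
x=0.000000, u=-2.010000:
  k1 = f(0.000000, -2.010000) = -8.823900
  k2 = f(0.350000, -5.098365) = -38.127434
  u ← -2.010000 + (0.35/2)·(-8.823900 + (-38.127434)) = -10.226484
u(0.35) ≈ -10.2265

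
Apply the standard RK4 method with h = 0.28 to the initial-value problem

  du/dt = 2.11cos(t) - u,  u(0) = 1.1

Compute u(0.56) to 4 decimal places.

RK4: k1 = f(t_n, u_n); k2 = f(t_n + h/2, u_n + (h/2)·k1); k3 = f(t_n + h/2, u_n + (h/2)·k2); k4 = f(t_n + h, u_n + h·k3); u_{n+1} = u_n + (h/6)·(k1 + 2k2 + 2k3 + k4).
t=0.000000, u=1.100000:
  k1 = f(0.000000, 1.100000) = 1.010000
  k2 = f(0.140000, 1.241400) = 0.847956
  k3 = f(0.140000, 1.218714) = 0.870642
  k4 = f(0.280000, 1.343780) = 0.684047
  u ← 1.100000 + (0.28/6)·(k1 + 2k2 + 2k3 + k4) = 1.339458
t=0.280000, u=1.339458:
  k1 = f(0.280000, 1.339458) = 0.688369
  k2 = f(0.420000, 1.435830) = 0.490788
  k3 = f(0.420000, 1.408168) = 0.518449
  k4 = f(0.560000, 1.484624) = 0.303084
  u ← 1.339458 + (0.28/6)·(k1 + 2k2 + 2k3 + k4) = 1.479921
u(0.56) ≈ 1.4799

1.4799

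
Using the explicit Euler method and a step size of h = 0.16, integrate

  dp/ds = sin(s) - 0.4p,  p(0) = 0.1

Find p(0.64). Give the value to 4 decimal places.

0.2201

Euler: p_{n+1} = p_n + h·f(s_n, p_n).
s=0.000000, p=0.100000: f=-0.040000 → p ← 0.100000 + 0.16·(-0.040000) = 0.093600
s=0.160000, p=0.093600: f=0.121878 → p ← 0.093600 + 0.16·0.121878 = 0.113101
s=0.320000, p=0.113101: f=0.269326 → p ← 0.113101 + 0.16·0.269326 = 0.156193
s=0.480000, p=0.156193: f=0.399302 → p ← 0.156193 + 0.16·0.399302 = 0.220081
p(0.64) ≈ 0.2201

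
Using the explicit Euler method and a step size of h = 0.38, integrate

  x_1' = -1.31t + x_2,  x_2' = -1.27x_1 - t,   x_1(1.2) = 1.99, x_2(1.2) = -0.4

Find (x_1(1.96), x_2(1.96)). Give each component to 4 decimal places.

Euler on (x_1,x_2): x_1_{n+1} = x_1_n + h·x_1', x_2_{n+1} = x_2_n + h·x_2'.
1.200000: (1.990000, -0.400000); f=(-1.972000, -3.727300) → (1.240640, -1.816374)
1.580000: (1.240640, -1.816374); f=(-3.886174, -3.155613) → (-0.236106, -3.015507)
(x_1(1.96), x_2(1.96)) ≈ (-0.2361, -3.0155)

-0.2361, -3.0155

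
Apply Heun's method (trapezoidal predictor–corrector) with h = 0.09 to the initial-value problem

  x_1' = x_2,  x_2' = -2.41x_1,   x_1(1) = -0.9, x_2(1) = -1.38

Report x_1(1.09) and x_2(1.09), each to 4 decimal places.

-1.0154, -1.1713

Heun on (x_1,x_2): k1 = f(t_n, state_n); k2 = f(t_n + h, state_n + h·k1); state_{n+1} = state_n + (h/2)·(k1 + k2).
1.000000: (-0.900000, -1.380000)
  k1 = (-1.380000, 2.169000)
  predictor → (-1.024200, -1.184790)
  k2 = (-1.184790, 2.468322)
  → (-1.015416, -1.171321)
(x_1(1.09), x_2(1.09)) ≈ (-1.0154, -1.1713)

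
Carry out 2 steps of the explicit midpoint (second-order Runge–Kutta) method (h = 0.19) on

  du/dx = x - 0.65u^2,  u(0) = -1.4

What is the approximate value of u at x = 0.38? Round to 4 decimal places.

-2.0232

Midpoint: k1 = f(x_n, u_n); k2 = f(x_n + h/2, u_n + (h/2)·k1); u_{n+1} = u_n + h·k2.
x=0.000000, u=-1.400000:
  k1 = f(0.000000, -1.400000) = -1.274000
  k2 = f(0.095000, -1.521030) = -1.408796
  u ← -1.400000 + 0.19·(-1.408796) = -1.667671
x=0.190000, u=-1.667671:
  k1 = f(0.190000, -1.667671) = -1.617733
  k2 = f(0.285000, -1.821356) = -1.871269
  u ← -1.667671 + 0.19·(-1.871269) = -2.023212
u(0.38) ≈ -2.0232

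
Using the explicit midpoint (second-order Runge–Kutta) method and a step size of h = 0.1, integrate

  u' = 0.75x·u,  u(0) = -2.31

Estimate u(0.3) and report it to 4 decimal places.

Midpoint: k1 = f(x_n, u_n); k2 = f(x_n + h/2, u_n + (h/2)·k1); u_{n+1} = u_n + h·k2.
x=0.000000, u=-2.310000:
  k1 = f(0.000000, -2.310000) = 0.000000
  k2 = f(0.050000, -2.310000) = -0.086625
  u ← -2.310000 + 0.1·(-0.086625) = -2.318662
x=0.100000, u=-2.318662:
  k1 = f(0.100000, -2.318662) = -0.173900
  k2 = f(0.150000, -2.327357) = -0.261828
  u ← -2.318662 + 0.1·(-0.261828) = -2.344845
x=0.200000, u=-2.344845:
  k1 = f(0.200000, -2.344845) = -0.351727
  k2 = f(0.250000, -2.362432) = -0.442956
  u ← -2.344845 + 0.1·(-0.442956) = -2.389141
u(0.3) ≈ -2.3891

-2.3891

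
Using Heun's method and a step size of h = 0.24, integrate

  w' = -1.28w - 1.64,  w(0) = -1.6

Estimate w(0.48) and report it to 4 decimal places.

Heun: k1 = f(t_n, w_n); k2 = f(t_n + h, w_n + h·k1); w_{n+1} = w_n + (h/2)·(k1 + k2).
t=0.000000, w=-1.600000:
  k1 = f(0.000000, -1.600000) = 0.408000
  k2 = f(0.240000, -1.502080) = 0.282662
  w ← -1.600000 + (0.24/2)·(0.408000 + 0.282662) = -1.517121
t=0.240000, w=-1.517121:
  k1 = f(0.240000, -1.517121) = 0.301914
  k2 = f(0.480000, -1.444661) = 0.209166
  w ← -1.517121 + (0.24/2)·(0.301914 + 0.209166) = -1.455791
w(0.48) ≈ -1.4558

-1.4558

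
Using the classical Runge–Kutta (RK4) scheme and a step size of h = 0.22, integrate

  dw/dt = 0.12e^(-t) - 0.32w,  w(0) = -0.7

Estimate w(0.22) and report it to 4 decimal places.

-0.6296

RK4: k1 = f(t_n, w_n); k2 = f(t_n + h/2, w_n + (h/2)·k1); k3 = f(t_n + h/2, w_n + (h/2)·k2); k4 = f(t_n + h, w_n + h·k3); w_{n+1} = w_n + (h/6)·(k1 + 2k2 + 2k3 + k4).
t=0.000000, w=-0.700000:
  k1 = f(0.000000, -0.700000) = 0.344000
  k2 = f(0.110000, -0.662160) = 0.319391
  k3 = f(0.110000, -0.664867) = 0.320258
  k4 = f(0.220000, -0.629543) = 0.297756
  w ← -0.700000 + (0.22/6)·(k1 + 2k2 + 2k3 + k4) = -0.629561
w(0.22) ≈ -0.6296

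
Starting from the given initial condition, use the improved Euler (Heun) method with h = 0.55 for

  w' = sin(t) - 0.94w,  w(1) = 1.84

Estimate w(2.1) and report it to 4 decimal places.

Heun: k1 = f(t_n, w_n); k2 = f(t_n + h, w_n + h·k1); w_{n+1} = w_n + (h/2)·(k1 + k2).
t=1.000000, w=1.840000:
  k1 = f(1.000000, 1.840000) = -0.888129
  k2 = f(1.550000, 1.351529) = -0.270654
  w ← 1.840000 + (0.55/2)·(-0.888129 + (-0.270654)) = 1.521335
t=1.550000, w=1.521335:
  k1 = f(1.550000, 1.521335) = -0.430271
  k2 = f(2.100000, 1.284686) = -0.344395
  w ← 1.521335 + (0.55/2)·(-0.430271 + (-0.344395)) = 1.308302
w(2.1) ≈ 1.3083

1.3083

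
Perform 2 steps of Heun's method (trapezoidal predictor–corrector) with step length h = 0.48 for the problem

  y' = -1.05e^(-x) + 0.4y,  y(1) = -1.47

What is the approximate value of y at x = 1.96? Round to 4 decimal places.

-2.4608

Heun: k1 = f(x_n, y_n); k2 = f(x_n + h, y_n + h·k1); y_{n+1} = y_n + (h/2)·(k1 + k2).
x=1.000000, y=-1.470000:
  k1 = f(1.000000, -1.470000) = -0.974273
  k2 = f(1.480000, -1.937651) = -1.014080
  y ← -1.470000 + (0.48/2)·(-0.974273 + (-1.014080)) = -1.947205
x=1.480000, y=-1.947205:
  k1 = f(1.480000, -1.947205) = -1.017902
  k2 = f(1.960000, -2.435798) = -1.122220
  y ← -1.947205 + (0.48/2)·(-1.017902 + (-1.122220)) = -2.460834
y(1.96) ≈ -2.4608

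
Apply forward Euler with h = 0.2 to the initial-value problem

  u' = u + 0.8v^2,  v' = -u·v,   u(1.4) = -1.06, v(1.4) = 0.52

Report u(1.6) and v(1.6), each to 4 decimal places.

-1.2287, 0.6302

Euler on (u,v): u_{n+1} = u_n + h·u', v_{n+1} = v_n + h·v'.
1.400000: (-1.060000, 0.520000); f=(-0.843680, 0.551200) → (-1.228736, 0.630240)
(u(1.6), v(1.6)) ≈ (-1.2287, 0.6302)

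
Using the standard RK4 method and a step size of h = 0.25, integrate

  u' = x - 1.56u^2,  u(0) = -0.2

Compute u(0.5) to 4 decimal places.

-0.0990

RK4: k1 = f(x_n, u_n); k2 = f(x_n + h/2, u_n + (h/2)·k1); k3 = f(x_n + h/2, u_n + (h/2)·k2); k4 = f(x_n + h, u_n + h·k3); u_{n+1} = u_n + (h/6)·(k1 + 2k2 + 2k3 + k4).
x=0.000000, u=-0.200000:
  k1 = f(0.000000, -0.200000) = -0.062400
  k2 = f(0.125000, -0.207800) = 0.057638
  k3 = f(0.125000, -0.192795) = 0.067015
  k4 = f(0.250000, -0.183246) = 0.197616
  u ← -0.200000 + (0.25/6)·(k1 + 2k2 + 2k3 + k4) = -0.183978
x=0.250000, u=-0.183978:
  k1 = f(0.250000, -0.183978) = 0.197197
  k2 = f(0.375000, -0.159329) = 0.335398
  k3 = f(0.375000, -0.142053) = 0.343520
  k4 = f(0.500000, -0.098098) = 0.484988
  u ← -0.183978 + (0.25/6)·(k1 + 2k2 + 2k3 + k4) = -0.098977
u(0.5) ≈ -0.0990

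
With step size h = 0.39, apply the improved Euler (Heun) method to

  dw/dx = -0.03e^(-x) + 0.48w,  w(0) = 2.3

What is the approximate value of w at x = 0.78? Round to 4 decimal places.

Heun: k1 = f(x_n, w_n); k2 = f(x_n + h, w_n + h·k1); w_{n+1} = w_n + (h/2)·(k1 + k2).
x=0.000000, w=2.300000:
  k1 = f(0.000000, 2.300000) = 1.074000
  k2 = f(0.390000, 2.718860) = 1.284741
  w ← 2.300000 + (0.39/2)·(1.074000 + 1.284741) = 2.759955
x=0.390000, w=2.759955:
  k1 = f(0.390000, 2.759955) = 1.304466
  k2 = f(0.780000, 3.268696) = 1.555222
  w ← 2.759955 + (0.39/2)·(1.304466 + 1.555222) = 3.317594
w(0.78) ≈ 3.3176

3.3176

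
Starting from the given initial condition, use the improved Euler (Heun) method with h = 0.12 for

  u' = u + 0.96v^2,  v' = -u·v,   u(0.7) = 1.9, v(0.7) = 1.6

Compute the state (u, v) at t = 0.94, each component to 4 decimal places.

2.8430, 0.9088

Heun on (u,v): k1 = f(t_n, state_n); k2 = f(t_n + h, state_n + h·k1); state_{n+1} = state_n + (h/2)·(k1 + k2).
0.700000: (1.900000, 1.600000)
  k1 = (4.357600, -3.040000)
  predictor → (2.422912, 1.235200)
  k2 = (3.887602, -2.992781)
  → (2.394712, 1.238033)
0.820000: (2.394712, 1.238033)
  k1 = (3.866129, -2.964733)
  predictor → (2.858648, 0.882265)
  k2 = (3.605904, -2.522085)
  → (2.843034, 0.908824)
(u(0.94), v(0.94)) ≈ (2.8430, 0.9088)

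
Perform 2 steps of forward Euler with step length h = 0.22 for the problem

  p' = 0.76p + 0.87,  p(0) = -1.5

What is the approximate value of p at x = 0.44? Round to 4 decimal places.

-1.6287

Euler: p_{n+1} = p_n + h·f(x_n, p_n).
x=0.000000, p=-1.500000: f=-0.270000 → p ← -1.500000 + 0.22·(-0.270000) = -1.559400
x=0.220000, p=-1.559400: f=-0.315144 → p ← -1.559400 + 0.22·(-0.315144) = -1.628732
p(0.44) ≈ -1.6287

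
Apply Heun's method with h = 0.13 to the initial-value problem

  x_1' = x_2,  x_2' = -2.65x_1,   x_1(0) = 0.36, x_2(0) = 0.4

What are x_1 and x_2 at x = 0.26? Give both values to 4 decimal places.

0.4296, 0.1219

Heun on (x_1,x_2): k1 = f(x_n, state_n); k2 = f(x_n + h, state_n + h·k1); state_{n+1} = state_n + (h/2)·(k1 + k2).
0.000000: (0.360000, 0.400000)
  k1 = (0.400000, -0.954000)
  predictor → (0.412000, 0.275980)
  k2 = (0.275980, -1.091800)
  → (0.403939, 0.267023)
0.130000: (0.403939, 0.267023)
  k1 = (0.267023, -1.070438)
  predictor → (0.438652, 0.127866)
  k2 = (0.127866, -1.162427)
  → (0.429606, 0.121887)
(x_1(0.26), x_2(0.26)) ≈ (0.4296, 0.1219)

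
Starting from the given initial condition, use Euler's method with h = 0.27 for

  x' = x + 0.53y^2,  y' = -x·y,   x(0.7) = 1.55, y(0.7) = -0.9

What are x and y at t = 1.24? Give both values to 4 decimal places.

2.6864, -0.2288

Euler on (x,y): x_{n+1} = x_n + h·x', y_{n+1} = y_n + h·y'.
0.700000: (1.550000, -0.900000); f=(1.979300, 1.395000) → (2.084411, -0.523350)
0.970000: (2.084411, -0.523350); f=(2.229575, 1.090876) → (2.686396, -0.228813)
(x(1.24), y(1.24)) ≈ (2.6864, -0.2288)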